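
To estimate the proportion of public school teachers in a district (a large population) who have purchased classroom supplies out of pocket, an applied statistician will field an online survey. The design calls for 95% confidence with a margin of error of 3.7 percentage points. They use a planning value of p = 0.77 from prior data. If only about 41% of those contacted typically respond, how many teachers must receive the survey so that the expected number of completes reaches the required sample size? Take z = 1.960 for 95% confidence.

1213

Completed interviews needed: n₀ = 1.960² × 0.1771 / 0.037² ≈ 496.97 → 497.
At a 41% response rate, contacts needed = 497 / 0.41 ≈ 1212.20 → 1213.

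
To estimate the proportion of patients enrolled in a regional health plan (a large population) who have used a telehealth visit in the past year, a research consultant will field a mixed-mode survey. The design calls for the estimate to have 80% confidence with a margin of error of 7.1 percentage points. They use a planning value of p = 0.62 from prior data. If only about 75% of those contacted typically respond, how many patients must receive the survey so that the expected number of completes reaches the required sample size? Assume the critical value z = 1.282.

Completed interviews needed: n₀ = 1.282² × 0.2356 / 0.071² ≈ 76.81 → 77.
At a 75% response rate, contacts needed = 77 / 0.75 ≈ 102.67 → 103.

103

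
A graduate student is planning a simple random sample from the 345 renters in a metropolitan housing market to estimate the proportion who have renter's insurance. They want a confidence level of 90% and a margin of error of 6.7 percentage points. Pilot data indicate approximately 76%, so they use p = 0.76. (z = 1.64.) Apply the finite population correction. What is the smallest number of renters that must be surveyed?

Unadjusted: n₀ = 1.64² × 0.76 × 0.24 / 0.067² ≈ 109.29, so n₀ = 110.
Finite population correction with N = 345: n = n₀ / (1 + (n₀−1)/N) = 110 / (1 + 109/345) = 110 / 1.3159 ≈ 83.59.
Rounding up, n = 84.

84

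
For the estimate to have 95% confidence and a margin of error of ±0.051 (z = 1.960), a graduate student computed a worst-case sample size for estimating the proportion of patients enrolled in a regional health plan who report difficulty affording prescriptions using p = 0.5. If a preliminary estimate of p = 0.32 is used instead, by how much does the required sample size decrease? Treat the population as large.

48

Conservative (p = 0.5): n = 1.960² × 0.25 / 0.051² ≈ 369.24 → 370.
Using p = 0.32: p(1−p) = 0.2176, so n = 1.960² × 0.2176 / 0.051² ≈ 321.39 → 322.
Reduction: 370 − 322 = 48.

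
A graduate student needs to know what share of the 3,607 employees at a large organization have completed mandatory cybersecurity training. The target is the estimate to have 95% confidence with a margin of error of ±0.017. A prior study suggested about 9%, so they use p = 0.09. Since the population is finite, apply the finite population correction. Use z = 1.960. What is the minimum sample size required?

Unadjusted: n₀ = 1.960² × 0.09 × 0.91 / 0.017² ≈ 1088.67, so n₀ = 1089.
Finite population correction with N = 3,607: n = n₀ / (1 + (n₀−1)/N) = 1089 / (1 + 1088/3607) = 1089 / 1.3016 ≈ 836.64.
Rounding up, n = 837.

837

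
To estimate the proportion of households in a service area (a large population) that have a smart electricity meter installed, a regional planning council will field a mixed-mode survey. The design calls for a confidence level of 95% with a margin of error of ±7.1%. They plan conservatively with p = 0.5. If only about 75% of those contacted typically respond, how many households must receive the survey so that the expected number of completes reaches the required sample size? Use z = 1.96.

Completed interviews needed: n₀ = 1.96² × 0.2500 / 0.071² ≈ 190.52 → 191.
At a 75% response rate, contacts needed = 191 / 0.75 ≈ 254.67 → 255.

255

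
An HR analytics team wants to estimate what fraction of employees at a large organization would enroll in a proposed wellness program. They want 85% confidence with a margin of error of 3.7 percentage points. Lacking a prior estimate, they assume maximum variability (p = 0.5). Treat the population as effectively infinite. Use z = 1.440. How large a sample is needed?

379

With p = 0.5, p(1−p) = 0.25.
n = z²·p(1−p)/E² = 1.440² × 0.2500 / 0.037² = 2.0736 × 0.2500 / 0.001369 ≈ 378.67.
Rounding up gives n = 379.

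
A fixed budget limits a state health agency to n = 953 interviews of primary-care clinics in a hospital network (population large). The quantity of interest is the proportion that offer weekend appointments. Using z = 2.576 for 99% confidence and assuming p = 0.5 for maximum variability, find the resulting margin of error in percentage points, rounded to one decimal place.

4.2

SE(p̂) = √[p(1−p)/n] = √[0.2500/953] = 0.01620.
E = z × SE = 2.576 × 0.01620 = 0.04172, or 4.2 percentage points.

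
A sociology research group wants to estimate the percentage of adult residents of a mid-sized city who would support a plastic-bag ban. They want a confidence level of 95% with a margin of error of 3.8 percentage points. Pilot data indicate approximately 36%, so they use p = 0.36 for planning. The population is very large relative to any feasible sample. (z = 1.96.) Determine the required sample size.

613

With p = 0.36, p(1−p) = 0.2304.
n = z²·p(1−p)/E² = 1.96² × 0.2304 / 0.038² = 3.8416 × 0.2304 / 0.001444 ≈ 612.95.
Rounding up gives n = 613.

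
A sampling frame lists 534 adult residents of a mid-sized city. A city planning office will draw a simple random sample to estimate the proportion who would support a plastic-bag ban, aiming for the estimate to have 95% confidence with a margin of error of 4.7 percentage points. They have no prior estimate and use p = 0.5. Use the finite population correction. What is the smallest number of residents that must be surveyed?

For 95% confidence, z = 1.960.
Unadjusted: n₀ = 1.960² × 0.50 × 0.50 / 0.047² ≈ 434.77, so n₀ = 435.
Finite population correction with N = 534: n = n₀ / (1 + (n₀−1)/N) = 435 / (1 + 434/534) = 435 / 1.8127 ≈ 239.97.
Rounding up, n = 240.

240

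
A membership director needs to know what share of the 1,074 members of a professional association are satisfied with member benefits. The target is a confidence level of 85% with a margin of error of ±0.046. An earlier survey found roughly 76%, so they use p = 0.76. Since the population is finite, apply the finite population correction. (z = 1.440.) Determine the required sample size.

154

Unadjusted: n₀ = 1.440² × 0.76 × 0.24 / 0.046² ≈ 178.75, so n₀ = 179.
Finite population correction with N = 1,074: n = n₀ / (1 + (n₀−1)/N) = 179 / (1 + 178/1074) = 179 / 1.1657 ≈ 153.55.
Rounding up, n = 154.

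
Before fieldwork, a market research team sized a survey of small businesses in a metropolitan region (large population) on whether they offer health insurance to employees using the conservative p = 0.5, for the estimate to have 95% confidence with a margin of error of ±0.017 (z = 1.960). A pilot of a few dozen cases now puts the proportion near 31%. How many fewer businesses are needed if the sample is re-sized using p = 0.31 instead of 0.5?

480

Conservative (p = 0.5): n = 1.960² × 0.25 / 0.017² ≈ 3323.18 → 3324.
Using p = 0.31: p(1−p) = 0.2139, so n = 1.960² × 0.2139 / 0.017² ≈ 2843.32 → 2844.
Reduction: 3324 − 2844 = 480.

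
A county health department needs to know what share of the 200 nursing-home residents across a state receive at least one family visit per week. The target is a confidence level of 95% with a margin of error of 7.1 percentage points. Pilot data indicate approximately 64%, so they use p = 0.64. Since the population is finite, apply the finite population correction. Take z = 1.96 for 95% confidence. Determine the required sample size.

94

Unadjusted: n₀ = 1.96² × 0.64 × 0.36 / 0.071² ≈ 175.58, so n₀ = 176.
Finite population correction with N = 200: n = n₀ / (1 + (n₀−1)/N) = 176 / (1 + 175/200) = 176 / 1.8750 ≈ 93.87.
Rounding up, n = 94.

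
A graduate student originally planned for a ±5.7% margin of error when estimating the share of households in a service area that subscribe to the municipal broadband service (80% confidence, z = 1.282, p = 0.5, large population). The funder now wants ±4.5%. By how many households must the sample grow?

76

At ±5.7%: n = 1.282² × 0.2500 / 0.057² ≈ 126.46 → 127.
At ±4.5%: n = 1.282² × 0.2500 / 0.045² ≈ 202.90 → 203.
Additional respondents: 203 − 127 = 76.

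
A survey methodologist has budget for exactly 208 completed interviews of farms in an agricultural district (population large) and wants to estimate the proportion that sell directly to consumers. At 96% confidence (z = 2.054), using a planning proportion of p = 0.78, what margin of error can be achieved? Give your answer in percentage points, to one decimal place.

5.9

SE(p̂) = √[p(1−p)/n] = √[0.1716/208] = 0.02872.
E = z × SE = 2.054 × 0.02872 = 0.05900, or 5.9 percentage points.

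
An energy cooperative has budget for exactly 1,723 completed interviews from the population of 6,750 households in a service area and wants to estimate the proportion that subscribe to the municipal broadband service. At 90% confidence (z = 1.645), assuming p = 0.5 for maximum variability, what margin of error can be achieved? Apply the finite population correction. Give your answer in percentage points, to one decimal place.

Finite-population factor: (N−n)/(N−1) = (6750−1723)/(6750−1) = 0.7449.
SE(p̂) = √[p(1−p)/n · (N−n)/(N−1)] = √[0.2500/1723 × 0.7449] = 0.01040.
E = z × SE = 1.645 × 0.01040 = 0.01710 ≈ 1.7 percentage points.

1.7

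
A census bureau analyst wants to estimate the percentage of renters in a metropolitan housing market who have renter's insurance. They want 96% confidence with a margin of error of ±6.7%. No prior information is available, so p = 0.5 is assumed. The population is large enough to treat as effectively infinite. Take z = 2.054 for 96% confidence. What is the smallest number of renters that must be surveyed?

With p = 0.5, p(1−p) = 0.25.
n = z²·p(1−p)/E² = 2.054² × 0.2500 / 0.067² = 4.2189 × 0.2500 / 0.004489 ≈ 234.96.
Rounding up gives n = 235.

235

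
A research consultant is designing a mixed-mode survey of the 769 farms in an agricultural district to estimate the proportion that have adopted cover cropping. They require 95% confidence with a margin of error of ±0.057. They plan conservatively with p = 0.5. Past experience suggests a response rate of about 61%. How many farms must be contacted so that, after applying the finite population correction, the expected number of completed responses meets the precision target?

For 95% confidence, z = 1.96.
Completed interviews needed (unadjusted): n₀ = 1.96² × 0.2500 / 0.057² ≈ 295.60 → 296.
FPC for N = 769: n = 296 / (1 + 295/769) = 296 / 1.3836 ≈ 213.93 → 214.
At a 61% response rate, contacts needed = 214 / 0.61 ≈ 350.82 → 351.

351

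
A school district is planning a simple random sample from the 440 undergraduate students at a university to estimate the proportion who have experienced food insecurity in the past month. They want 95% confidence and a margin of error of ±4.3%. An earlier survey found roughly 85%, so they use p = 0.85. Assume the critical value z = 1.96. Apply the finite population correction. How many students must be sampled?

166

Unadjusted: n₀ = 1.96² × 0.85 × 0.15 / 0.043² ≈ 264.90, so n₀ = 265.
Finite population correction with N = 440: n = n₀ / (1 + (n₀−1)/N) = 265 / (1 + 264/440) = 265 / 1.6000 ≈ 165.62.
Rounding up, n = 166.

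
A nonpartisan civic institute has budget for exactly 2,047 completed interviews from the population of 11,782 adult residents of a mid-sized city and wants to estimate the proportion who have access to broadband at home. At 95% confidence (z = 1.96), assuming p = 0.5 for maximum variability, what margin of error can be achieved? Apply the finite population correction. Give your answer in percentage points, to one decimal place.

Finite-population factor: (N−n)/(N−1) = (11782−2047)/(11782−1) = 0.8263.
SE(p̂) = √[p(1−p)/n · (N−n)/(N−1)] = √[0.2500/2047 × 0.8263] = 0.01005.
E = z × SE = 1.96 × 0.01005 = 0.01969 ≈ 2.0 percentage points.

2.0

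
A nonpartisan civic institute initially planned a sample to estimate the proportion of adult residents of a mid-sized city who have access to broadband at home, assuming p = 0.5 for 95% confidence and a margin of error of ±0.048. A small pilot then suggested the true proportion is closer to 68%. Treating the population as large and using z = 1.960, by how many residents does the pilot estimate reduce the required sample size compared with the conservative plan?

Conservative (p = 0.5): n = 1.960² × 0.25 / 0.048² ≈ 416.84 → 417.
Using p = 0.68: p(1−p) = 0.2176, so n = 1.960² × 0.2176 / 0.048² ≈ 362.82 → 363.
Reduction: 417 − 363 = 54.

54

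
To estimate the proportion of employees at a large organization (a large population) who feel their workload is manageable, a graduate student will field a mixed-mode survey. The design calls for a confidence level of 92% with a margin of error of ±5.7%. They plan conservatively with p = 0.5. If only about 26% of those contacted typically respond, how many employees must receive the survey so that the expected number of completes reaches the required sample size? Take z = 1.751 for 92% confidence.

Completed interviews needed: n₀ = 1.751² × 0.2500 / 0.057² ≈ 235.92 → 236.
At a 26% response rate, contacts needed = 236 / 0.26 ≈ 907.69 → 908.

908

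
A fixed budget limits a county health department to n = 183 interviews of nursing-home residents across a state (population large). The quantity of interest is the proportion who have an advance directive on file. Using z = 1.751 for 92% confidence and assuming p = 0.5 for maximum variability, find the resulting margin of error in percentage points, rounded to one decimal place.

SE(p̂) = √[p(1−p)/n] = √[0.2500/183] = 0.03696.
E = z × SE = 1.751 × 0.03696 = 0.06472, or 6.5 percentage points.

6.5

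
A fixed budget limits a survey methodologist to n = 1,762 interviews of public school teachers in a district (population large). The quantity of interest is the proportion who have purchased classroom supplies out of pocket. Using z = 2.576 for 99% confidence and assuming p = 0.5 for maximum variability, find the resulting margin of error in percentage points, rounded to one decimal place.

3.1

SE(p̂) = √[p(1−p)/n] = √[0.2500/1762] = 0.01191.
E = z × SE = 2.576 × 0.01191 = 0.03068, or 3.1 percentage points.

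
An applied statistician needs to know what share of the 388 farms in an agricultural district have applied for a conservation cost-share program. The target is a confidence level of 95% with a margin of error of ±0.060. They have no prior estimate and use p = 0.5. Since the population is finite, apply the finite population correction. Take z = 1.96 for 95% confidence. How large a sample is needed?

Unadjusted: n₀ = 1.96² × 0.50 × 0.50 / 0.060² ≈ 266.78, so n₀ = 267.
Finite population correction with N = 388: n = n₀ / (1 + (n₀−1)/N) = 267 / (1 + 266/388) = 267 / 1.6856 ≈ 158.40.
Rounding up, n = 159.

159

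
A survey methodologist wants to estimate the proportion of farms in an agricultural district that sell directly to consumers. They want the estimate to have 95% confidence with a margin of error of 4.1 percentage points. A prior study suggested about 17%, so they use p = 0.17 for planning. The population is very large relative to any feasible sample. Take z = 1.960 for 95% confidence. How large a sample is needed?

With p = 0.17, p(1−p) = 0.1411.
n = z²·p(1−p)/E² = 1.960² × 0.1411 / 0.041² = 3.8416 × 0.1411 / 0.001681 ≈ 322.46.
Rounding up gives n = 323.

323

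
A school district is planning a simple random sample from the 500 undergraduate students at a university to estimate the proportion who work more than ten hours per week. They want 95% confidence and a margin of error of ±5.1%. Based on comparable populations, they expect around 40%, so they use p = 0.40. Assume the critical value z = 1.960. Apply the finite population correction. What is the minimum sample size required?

208

Unadjusted: n₀ = 1.960² × 0.40 × 0.60 / 0.051² ≈ 354.47, so n₀ = 355.
Finite population correction with N = 500: n = n₀ / (1 + (n₀−1)/N) = 355 / (1 + 354/500) = 355 / 1.7080 ≈ 207.85.
Rounding up, n = 208.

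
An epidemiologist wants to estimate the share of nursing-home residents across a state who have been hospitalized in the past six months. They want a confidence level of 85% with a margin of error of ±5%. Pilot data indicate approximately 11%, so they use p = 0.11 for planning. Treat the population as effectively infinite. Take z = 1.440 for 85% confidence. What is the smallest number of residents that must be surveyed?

82

With p = 0.11, p(1−p) = 0.0979.
n = z²·p(1−p)/E² = 1.440² × 0.0979 / 0.050² = 2.0736 × 0.0979 / 0.002500 ≈ 81.20.
Rounding up gives n = 82.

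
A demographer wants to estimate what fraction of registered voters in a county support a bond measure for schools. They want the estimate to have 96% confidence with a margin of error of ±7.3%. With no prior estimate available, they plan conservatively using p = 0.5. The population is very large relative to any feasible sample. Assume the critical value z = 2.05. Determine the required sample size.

198

With p = 0.5, p(1−p) = 0.25.
n = z²·p(1−p)/E² = 2.05² × 0.2500 / 0.073² = 4.2025 × 0.2500 / 0.005329 ≈ 197.15.
Rounding up gives n = 198.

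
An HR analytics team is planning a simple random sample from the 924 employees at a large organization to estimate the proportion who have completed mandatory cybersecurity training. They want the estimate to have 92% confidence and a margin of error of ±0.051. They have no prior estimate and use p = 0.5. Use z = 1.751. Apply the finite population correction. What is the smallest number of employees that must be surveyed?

Unadjusted: n₀ = 1.751² × 0.50 × 0.50 / 0.051² ≈ 294.69, so n₀ = 295.
Finite population correction with N = 924: n = n₀ / (1 + (n₀−1)/N) = 295 / (1 + 294/924) = 295 / 1.3182 ≈ 223.79.
Rounding up, n = 224.

224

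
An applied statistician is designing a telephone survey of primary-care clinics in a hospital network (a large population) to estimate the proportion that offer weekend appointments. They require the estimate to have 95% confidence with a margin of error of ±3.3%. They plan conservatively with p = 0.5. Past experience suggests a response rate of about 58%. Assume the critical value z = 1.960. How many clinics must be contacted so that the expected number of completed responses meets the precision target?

Completed interviews needed: n₀ = 1.960² × 0.2500 / 0.033² ≈ 881.91 → 882.
At a 58% response rate, contacts needed = 882 / 0.58 ≈ 1520.69 → 1521.

1521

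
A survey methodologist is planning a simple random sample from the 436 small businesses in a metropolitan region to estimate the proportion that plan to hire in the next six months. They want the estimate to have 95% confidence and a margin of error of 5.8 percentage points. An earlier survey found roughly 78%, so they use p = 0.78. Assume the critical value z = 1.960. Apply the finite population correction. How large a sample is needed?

Unadjusted: n₀ = 1.960² × 0.78 × 0.22 / 0.058² ≈ 195.96, so n₀ = 196.
Finite population correction with N = 436: n = n₀ / (1 + (n₀−1)/N) = 196 / (1 + 195/436) = 196 / 1.4472 ≈ 135.43.
Rounding up, n = 136.

136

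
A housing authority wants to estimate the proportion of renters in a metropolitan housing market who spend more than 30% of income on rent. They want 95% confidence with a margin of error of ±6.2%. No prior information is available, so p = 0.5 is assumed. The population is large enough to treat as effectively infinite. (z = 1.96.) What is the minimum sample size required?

With p = 0.5, p(1−p) = 0.25.
n = z²·p(1−p)/E² = 1.96² × 0.2500 / 0.062² = 3.8416 × 0.2500 / 0.003844 ≈ 249.84.
Rounding up gives n = 250.

250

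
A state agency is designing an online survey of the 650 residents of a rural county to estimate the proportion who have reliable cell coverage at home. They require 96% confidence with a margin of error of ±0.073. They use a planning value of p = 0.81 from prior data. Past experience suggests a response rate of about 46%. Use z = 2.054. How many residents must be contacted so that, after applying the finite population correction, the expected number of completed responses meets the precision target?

Completed interviews needed (unadjusted): n₀ = 2.054² × 0.1539 / 0.073² ≈ 121.84 → 122.
FPC for N = 650: n = 122 / (1 + 121/650) = 122 / 1.1862 ≈ 102.85 → 103.
At a 46% response rate, contacts needed = 103 / 0.46 ≈ 223.91 → 224.

224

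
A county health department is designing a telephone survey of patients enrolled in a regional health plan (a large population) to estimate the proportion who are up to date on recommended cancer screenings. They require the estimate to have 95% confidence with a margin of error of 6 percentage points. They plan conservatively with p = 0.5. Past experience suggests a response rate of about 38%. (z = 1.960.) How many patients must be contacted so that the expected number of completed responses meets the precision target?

703

Completed interviews needed: n₀ = 1.960² × 0.2500 / 0.060² ≈ 266.78 → 267.
At a 38% response rate, contacts needed = 267 / 0.38 ≈ 702.63 → 703.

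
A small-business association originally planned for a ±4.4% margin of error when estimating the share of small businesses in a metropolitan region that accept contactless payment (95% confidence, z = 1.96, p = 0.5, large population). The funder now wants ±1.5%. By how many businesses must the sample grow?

At ±4.4%: n = 1.96² × 0.2500 / 0.044² ≈ 496.07 → 497.
At ±1.5%: n = 1.96² × 0.2500 / 0.015² ≈ 4268.44 → 4269.
Additional respondents: 4269 − 497 = 3772.

3772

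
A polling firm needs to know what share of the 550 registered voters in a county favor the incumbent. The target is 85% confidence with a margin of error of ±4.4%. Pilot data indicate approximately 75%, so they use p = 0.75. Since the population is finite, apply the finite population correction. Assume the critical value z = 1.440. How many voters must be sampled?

148

Unadjusted: n₀ = 1.440² × 0.75 × 0.25 / 0.044² ≈ 200.83, so n₀ = 201.
Finite population correction with N = 550: n = n₀ / (1 + (n₀−1)/N) = 201 / (1 + 200/550) = 201 / 1.3636 ≈ 147.40.
Rounding up, n = 148.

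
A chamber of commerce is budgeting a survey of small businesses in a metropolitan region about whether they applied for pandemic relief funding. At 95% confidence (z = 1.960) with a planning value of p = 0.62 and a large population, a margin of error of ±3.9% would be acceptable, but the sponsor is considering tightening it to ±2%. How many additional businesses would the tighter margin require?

1667

At ±3.9%: n = 1.960² × 0.2356 / 0.039² ≈ 595.06 → 596.
At ±2%: n = 1.960² × 0.2356 / 0.020² ≈ 2262.70 → 2263.
Additional respondents: 2263 − 596 = 1667.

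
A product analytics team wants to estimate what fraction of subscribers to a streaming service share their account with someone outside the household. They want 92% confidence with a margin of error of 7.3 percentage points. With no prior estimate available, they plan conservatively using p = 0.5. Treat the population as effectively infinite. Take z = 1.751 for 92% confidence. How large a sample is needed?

With p = 0.5, p(1−p) = 0.25.
n = z²·p(1−p)/E² = 1.751² × 0.2500 / 0.073² = 3.0660 × 0.2500 / 0.005329 ≈ 143.84.
Rounding up gives n = 144.

144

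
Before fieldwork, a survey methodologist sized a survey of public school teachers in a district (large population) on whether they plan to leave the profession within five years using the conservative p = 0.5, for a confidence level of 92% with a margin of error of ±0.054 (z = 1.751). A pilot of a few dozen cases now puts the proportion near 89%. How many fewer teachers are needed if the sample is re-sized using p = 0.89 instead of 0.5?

160

Conservative (p = 0.5): n = 1.751² × 0.25 / 0.054² ≈ 262.86 → 263.
Using p = 0.89: p(1−p) = 0.0979, so n = 1.751² × 0.0979 / 0.054² ≈ 102.94 → 103.
Reduction: 263 − 103 = 160.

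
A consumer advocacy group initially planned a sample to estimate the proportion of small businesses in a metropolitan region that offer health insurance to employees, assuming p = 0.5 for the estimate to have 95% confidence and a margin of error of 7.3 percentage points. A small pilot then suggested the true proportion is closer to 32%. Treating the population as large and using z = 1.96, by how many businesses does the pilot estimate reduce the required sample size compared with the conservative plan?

24

Conservative (p = 0.5): n = 1.96² × 0.25 / 0.073² ≈ 180.22 → 181.
Using p = 0.32: p(1−p) = 0.2176, so n = 1.96² × 0.2176 / 0.073² ≈ 156.86 → 157.
Reduction: 181 − 157 = 24.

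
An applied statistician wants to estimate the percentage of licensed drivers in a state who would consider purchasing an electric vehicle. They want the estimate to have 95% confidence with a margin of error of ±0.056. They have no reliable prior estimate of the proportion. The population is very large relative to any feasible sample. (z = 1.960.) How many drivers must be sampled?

With no prior estimate, use p = 0.5, giving p(1−p) = 0.25.
n = z²·p(1−p)/E² = 1.960² × 0.2500 / 0.056² = 3.8416 × 0.2500 / 0.003136 ≈ 306.25.
Rounding up gives n = 307.

307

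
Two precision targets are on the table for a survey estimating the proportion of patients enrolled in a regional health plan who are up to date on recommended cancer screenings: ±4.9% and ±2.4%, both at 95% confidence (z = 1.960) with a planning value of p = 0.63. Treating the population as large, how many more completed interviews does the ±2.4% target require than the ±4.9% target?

At ±4.9%: n = 1.960² × 0.2331 / 0.049² ≈ 372.96 → 373.
At ±2.4%: n = 1.960² × 0.2331 / 0.024² ≈ 1554.65 → 1555.
Additional respondents: 1555 − 373 = 1182.

1182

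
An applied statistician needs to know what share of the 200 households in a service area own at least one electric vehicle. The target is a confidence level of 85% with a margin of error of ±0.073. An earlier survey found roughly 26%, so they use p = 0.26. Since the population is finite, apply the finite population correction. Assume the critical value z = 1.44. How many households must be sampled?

Unadjusted: n₀ = 1.44² × 0.26 × 0.74 / 0.073² ≈ 74.87, so n₀ = 75.
Finite population correction with N = 200: n = n₀ / (1 + (n₀−1)/N) = 75 / (1 + 74/200) = 75 / 1.3700 ≈ 54.74.
Rounding up, n = 55.

55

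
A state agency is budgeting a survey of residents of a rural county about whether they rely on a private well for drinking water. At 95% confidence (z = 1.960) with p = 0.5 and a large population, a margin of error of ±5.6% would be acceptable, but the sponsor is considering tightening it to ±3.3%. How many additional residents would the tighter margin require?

At ±5.6%: n = 1.960² × 0.2500 / 0.056² ≈ 306.25 → 307.
At ±3.3%: n = 1.960² × 0.2500 / 0.033² ≈ 881.91 → 882.
Additional respondents: 882 − 307 = 575.

575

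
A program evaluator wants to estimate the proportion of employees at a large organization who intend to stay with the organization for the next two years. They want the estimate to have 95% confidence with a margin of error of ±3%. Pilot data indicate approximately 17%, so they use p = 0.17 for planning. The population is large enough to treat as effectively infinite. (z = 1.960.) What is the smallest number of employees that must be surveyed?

603

With p = 0.17, p(1−p) = 0.1411.
n = z²·p(1−p)/E² = 1.960² × 0.1411 / 0.030² = 3.8416 × 0.1411 / 0.000900 ≈ 602.28.
Rounding up gives n = 603.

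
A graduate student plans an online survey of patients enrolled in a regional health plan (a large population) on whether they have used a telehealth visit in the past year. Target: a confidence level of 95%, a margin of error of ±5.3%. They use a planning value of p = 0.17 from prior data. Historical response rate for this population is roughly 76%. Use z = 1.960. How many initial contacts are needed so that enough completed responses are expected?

Completed interviews needed: n₀ = 1.960² × 0.1411 / 0.053² ≈ 192.97 → 193.
At a 76% response rate, contacts needed = 193 / 0.76 ≈ 253.95 → 254.

254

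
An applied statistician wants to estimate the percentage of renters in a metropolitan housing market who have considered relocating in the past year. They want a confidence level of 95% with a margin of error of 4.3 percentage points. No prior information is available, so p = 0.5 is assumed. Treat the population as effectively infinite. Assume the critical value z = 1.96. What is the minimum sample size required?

520

With p = 0.5, p(1−p) = 0.25.
n = z²·p(1−p)/E² = 1.96² × 0.2500 / 0.043² = 3.8416 × 0.2500 / 0.001849 ≈ 519.42.
Rounding up gives n = 520.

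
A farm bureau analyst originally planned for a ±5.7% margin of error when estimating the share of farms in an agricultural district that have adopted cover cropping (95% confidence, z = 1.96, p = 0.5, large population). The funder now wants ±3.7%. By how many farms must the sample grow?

At ±5.7%: n = 1.96² × 0.2500 / 0.057² ≈ 295.60 → 296.
At ±3.7%: n = 1.96² × 0.2500 / 0.037² ≈ 701.53 → 702.
Additional respondents: 702 − 296 = 406.

406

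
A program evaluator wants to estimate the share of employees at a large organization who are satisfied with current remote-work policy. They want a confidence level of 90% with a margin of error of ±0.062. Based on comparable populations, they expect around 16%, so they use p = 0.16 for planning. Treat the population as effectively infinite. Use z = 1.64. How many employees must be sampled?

95

With p = 0.16, p(1−p) = 0.1344.
n = z²·p(1−p)/E² = 1.64² × 0.1344 / 0.062² = 2.6896 × 0.1344 / 0.003844 ≈ 94.04.
Rounding up gives n = 95.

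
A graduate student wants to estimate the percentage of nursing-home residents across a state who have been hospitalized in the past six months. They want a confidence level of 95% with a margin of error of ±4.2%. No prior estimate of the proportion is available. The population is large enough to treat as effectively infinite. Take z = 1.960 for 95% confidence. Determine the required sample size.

545

With no prior estimate, use p = 0.5, giving p(1−p) = 0.25.
n = z²·p(1−p)/E² = 1.960² × 0.2500 / 0.042² = 3.8416 × 0.2500 / 0.001764 ≈ 544.44.
Rounding up gives n = 545.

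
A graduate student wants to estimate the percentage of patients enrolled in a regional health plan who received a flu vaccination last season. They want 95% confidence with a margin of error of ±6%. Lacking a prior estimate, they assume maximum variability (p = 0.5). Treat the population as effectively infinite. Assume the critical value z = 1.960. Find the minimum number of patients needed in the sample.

267

With p = 0.5, p(1−p) = 0.25.
n = z²·p(1−p)/E² = 1.960² × 0.2500 / 0.060² = 3.8416 × 0.2500 / 0.003600 ≈ 266.78.
Rounding up gives n = 267.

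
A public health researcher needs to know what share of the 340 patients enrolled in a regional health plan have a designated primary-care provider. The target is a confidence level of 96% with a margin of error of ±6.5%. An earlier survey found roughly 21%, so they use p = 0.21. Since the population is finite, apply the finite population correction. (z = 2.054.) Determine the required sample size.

Unadjusted: n₀ = 2.054² × 0.21 × 0.79 / 0.065² ≈ 165.66, so n₀ = 166.
Finite population correction with N = 340: n = n₀ / (1 + (n₀−1)/N) = 166 / (1 + 165/340) = 166 / 1.4853 ≈ 111.76.
Rounding up, n = 112.

112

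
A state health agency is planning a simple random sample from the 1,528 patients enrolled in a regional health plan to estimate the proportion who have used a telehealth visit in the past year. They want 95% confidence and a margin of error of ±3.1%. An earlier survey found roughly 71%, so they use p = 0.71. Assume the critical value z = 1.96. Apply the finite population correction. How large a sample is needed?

536

Unadjusted: n₀ = 1.96² × 0.71 × 0.29 / 0.031² ≈ 823.09, so n₀ = 824.
Finite population correction with N = 1,528: n = n₀ / (1 + (n₀−1)/N) = 824 / (1 + 823/1528) = 824 / 1.5386 ≈ 535.55.
Rounding up, n = 536.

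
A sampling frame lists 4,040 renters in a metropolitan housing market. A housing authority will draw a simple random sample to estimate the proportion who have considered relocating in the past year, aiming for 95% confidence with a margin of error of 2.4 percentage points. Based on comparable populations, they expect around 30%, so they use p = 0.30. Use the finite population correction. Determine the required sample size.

1041

For 95% confidence, z = 1.960.
Unadjusted: n₀ = 1.960² × 0.30 × 0.70 / 0.024² ≈ 1400.58, so n₀ = 1401.
Finite population correction with N = 4,040: n = n₀ / (1 + (n₀−1)/N) = 1401 / (1 + 1400/4040) = 1401 / 1.3465 ≈ 1040.45.
Rounding up, n = 1041.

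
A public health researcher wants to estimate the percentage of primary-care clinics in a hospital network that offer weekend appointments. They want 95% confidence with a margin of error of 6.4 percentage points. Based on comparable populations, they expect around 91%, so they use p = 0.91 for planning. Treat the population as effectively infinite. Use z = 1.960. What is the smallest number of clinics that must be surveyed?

With p = 0.91, p(1−p) = 0.0819.
n = z²·p(1−p)/E² = 1.960² × 0.0819 / 0.064² = 3.8416 × 0.0819 / 0.004096 ≈ 76.81.
Rounding up gives n = 77.

77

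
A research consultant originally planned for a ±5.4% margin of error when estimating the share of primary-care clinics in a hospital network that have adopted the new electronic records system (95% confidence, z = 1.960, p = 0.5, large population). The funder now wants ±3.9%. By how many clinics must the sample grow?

302

At ±5.4%: n = 1.960² × 0.2500 / 0.054² ≈ 329.36 → 330.
At ±3.9%: n = 1.960² × 0.2500 / 0.039² ≈ 631.43 → 632.
Additional respondents: 632 − 330 = 302.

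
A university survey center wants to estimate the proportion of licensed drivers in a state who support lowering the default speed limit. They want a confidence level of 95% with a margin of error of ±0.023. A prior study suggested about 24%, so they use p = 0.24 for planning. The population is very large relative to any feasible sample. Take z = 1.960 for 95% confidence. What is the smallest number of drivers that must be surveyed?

1325

With p = 0.24, p(1−p) = 0.1824.
n = z²·p(1−p)/E² = 1.960² × 0.1824 / 0.023² = 3.8416 × 0.1824 / 0.000529 ≈ 1324.59.
Rounding up gives n = 1325.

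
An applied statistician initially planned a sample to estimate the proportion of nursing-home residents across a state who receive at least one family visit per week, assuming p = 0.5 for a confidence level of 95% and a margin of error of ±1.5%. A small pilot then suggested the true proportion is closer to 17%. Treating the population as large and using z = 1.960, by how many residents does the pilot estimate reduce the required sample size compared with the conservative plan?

1859

Conservative (p = 0.5): n = 1.960² × 0.25 / 0.015² ≈ 4268.44 → 4269.
Using p = 0.17: p(1−p) = 0.1411, so n = 1.960² × 0.1411 / 0.015² ≈ 2409.11 → 2410.
Reduction: 4269 − 2410 = 1859.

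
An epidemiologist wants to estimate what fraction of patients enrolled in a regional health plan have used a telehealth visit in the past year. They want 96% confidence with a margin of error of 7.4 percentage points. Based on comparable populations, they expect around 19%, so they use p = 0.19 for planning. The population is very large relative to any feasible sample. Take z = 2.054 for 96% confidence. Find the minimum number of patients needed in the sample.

With p = 0.19, p(1−p) = 0.1539.
n = z²·p(1−p)/E² = 2.054² × 0.1539 / 0.074² = 4.2189 × 0.1539 / 0.005476 ≈ 118.57.
Rounding up gives n = 119.

119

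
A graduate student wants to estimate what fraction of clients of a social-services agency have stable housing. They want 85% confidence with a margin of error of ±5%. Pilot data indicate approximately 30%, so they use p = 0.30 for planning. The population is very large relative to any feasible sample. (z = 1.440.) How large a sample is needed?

With p = 0.30, p(1−p) = 0.2100.
n = z²·p(1−p)/E² = 1.440² × 0.2100 / 0.050² = 2.0736 × 0.2100 / 0.002500 ≈ 174.18.
Rounding up gives n = 175.

175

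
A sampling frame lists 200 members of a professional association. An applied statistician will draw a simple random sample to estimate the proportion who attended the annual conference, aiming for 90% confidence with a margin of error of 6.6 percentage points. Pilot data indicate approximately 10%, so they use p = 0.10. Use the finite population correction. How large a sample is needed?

44

For 90% confidence, z = 1.64.
Unadjusted: n₀ = 1.64² × 0.10 × 0.90 / 0.066² ≈ 55.57, so n₀ = 56.
Finite population correction with N = 200: n = n₀ / (1 + (n₀−1)/N) = 56 / (1 + 55/200) = 56 / 1.2750 ≈ 43.92.
Rounding up, n = 44.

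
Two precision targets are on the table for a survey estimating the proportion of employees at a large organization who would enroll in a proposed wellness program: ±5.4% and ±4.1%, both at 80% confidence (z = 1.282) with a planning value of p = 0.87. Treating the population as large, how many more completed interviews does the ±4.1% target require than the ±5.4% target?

At ±5.4%: n = 1.282² × 0.1131 / 0.054² ≈ 63.75 → 64.
At ±4.1%: n = 1.282² × 0.1131 / 0.041² ≈ 110.58 → 111.
Additional respondents: 111 − 64 = 47.

47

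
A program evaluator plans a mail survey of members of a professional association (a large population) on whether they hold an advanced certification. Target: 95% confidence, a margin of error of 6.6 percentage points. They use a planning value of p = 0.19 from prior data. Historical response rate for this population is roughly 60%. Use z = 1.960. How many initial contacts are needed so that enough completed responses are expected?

Completed interviews needed: n₀ = 1.960² × 0.1539 / 0.066² ≈ 135.73 → 136.
At a 60% response rate, contacts needed = 136 / 0.60 ≈ 226.67 → 227.

227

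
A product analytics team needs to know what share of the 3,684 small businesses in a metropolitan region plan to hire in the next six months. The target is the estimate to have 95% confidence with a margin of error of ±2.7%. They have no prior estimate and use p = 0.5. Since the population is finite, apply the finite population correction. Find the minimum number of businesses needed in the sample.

971

For 95% confidence, z = 1.960.
Unadjusted: n₀ = 1.960² × 0.50 × 0.50 / 0.027² ≈ 1317.42, so n₀ = 1318.
Finite population correction with N = 3,684: n = n₀ / (1 + (n₀−1)/N) = 1318 / (1 + 1317/3684) = 1318 / 1.3575 ≈ 970.91.
Rounding up, n = 971.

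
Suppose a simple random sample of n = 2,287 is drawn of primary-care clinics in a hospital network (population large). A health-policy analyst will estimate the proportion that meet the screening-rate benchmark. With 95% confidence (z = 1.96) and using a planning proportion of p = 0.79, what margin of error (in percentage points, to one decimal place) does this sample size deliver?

1.7

SE(p̂) = √[p(1−p)/n] = √[0.1659/2287] = 0.00852.
E = z × SE = 1.96 × 0.00852 = 0.01669, or 1.7 percentage points.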